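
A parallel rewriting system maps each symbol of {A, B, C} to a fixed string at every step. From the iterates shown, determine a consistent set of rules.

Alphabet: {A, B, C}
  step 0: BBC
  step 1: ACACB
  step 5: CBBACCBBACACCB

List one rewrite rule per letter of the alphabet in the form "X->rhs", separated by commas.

  step 0 ⇒ step 1: BBC ⇒ AC·AC·B
    B ↦ AC
    C ↦ B
    A ↦ C  (constrained at step 1)

A->C, B->AC, C->B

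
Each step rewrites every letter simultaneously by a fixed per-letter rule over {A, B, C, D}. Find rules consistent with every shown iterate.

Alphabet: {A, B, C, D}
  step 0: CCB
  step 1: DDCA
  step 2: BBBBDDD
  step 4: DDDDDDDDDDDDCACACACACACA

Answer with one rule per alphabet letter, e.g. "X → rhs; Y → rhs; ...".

A->DD, B->CA, C->D, D->BB

  step 1 ⇒ step 2: DDCA ⇒ BB·BB·D·DD
    A ↦ DD
    C ↦ D
    D ↦ BB
  step 0 ⇒ step 1: CCB ⇒ D·D·CA
    B ↦ CA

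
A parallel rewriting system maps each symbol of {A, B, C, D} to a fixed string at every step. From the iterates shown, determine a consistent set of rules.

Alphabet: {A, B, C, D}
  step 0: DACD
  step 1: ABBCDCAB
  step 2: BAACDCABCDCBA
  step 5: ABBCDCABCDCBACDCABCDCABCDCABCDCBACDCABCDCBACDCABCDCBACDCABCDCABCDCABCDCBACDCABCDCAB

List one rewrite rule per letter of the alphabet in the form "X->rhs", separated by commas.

A->B, B->A, C->CDC, D->AB

  step 1 ⇒ step 2: ABBCDCAB ⇒ B·A·A·CDC·AB·CDC·B·A
    A ↦ B
    B ↦ A
    C ↦ CDC
    D ↦ AB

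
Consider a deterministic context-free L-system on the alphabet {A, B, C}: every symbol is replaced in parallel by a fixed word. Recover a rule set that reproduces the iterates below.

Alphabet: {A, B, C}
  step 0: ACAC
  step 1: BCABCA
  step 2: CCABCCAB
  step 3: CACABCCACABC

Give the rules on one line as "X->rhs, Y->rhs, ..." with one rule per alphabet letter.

A->B, B->C, C->CA

  step 2 ⇒ step 3: CCABCCAB ⇒ CA·CA·B·C·CA·CA·B·C
    A ↦ B
    B ↦ C
    C ↦ CA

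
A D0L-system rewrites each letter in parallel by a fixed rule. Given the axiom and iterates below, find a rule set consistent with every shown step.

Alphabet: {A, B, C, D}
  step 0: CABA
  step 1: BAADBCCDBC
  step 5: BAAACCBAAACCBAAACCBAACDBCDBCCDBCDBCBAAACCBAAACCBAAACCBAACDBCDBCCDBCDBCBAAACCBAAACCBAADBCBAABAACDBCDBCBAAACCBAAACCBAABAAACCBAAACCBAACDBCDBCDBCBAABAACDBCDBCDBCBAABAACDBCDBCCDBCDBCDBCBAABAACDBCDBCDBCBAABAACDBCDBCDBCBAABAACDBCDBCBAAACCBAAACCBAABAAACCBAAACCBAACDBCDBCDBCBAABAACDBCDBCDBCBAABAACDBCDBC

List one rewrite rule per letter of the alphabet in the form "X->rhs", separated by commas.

  step 0 ⇒ step 1: CABA ⇒ BAA·DBC·C·DBC
    A ↦ DBC
    B ↦ C
    C ↦ BAA
    D ↦ AC  (constrained at step 1)

A->DBC, B->C, C->BAA, D->AC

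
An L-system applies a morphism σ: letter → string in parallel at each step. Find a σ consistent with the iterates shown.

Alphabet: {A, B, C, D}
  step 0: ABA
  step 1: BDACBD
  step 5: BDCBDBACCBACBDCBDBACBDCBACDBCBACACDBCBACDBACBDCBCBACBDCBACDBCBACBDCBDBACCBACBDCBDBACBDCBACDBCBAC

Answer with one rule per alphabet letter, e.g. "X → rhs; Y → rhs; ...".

A->BD, B->AC, C->CB, D->DB

  step 0 ⇒ step 1: ABA ⇒ BD·AC·BD
    A ↦ BD
    B ↦ AC
    C ↦ CB  (constrained at step 1)
    D ↦ DB  (constrained at step 1)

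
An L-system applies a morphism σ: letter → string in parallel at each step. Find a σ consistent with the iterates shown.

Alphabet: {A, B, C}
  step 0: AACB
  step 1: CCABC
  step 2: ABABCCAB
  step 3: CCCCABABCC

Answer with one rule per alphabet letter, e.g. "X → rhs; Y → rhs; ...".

A->C, B->C, C->AB

  step 2 ⇒ step 3: ABABCCAB ⇒ C·C·C·C·AB·AB·C·C
    A ↦ C
    B ↦ C
    C ↦ AB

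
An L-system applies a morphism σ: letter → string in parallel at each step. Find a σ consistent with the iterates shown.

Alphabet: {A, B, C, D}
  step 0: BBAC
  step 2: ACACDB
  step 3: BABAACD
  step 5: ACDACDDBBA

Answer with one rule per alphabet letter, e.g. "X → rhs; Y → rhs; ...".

A->B, B->D, C->A, D->AC

  step 2 ⇒ step 3: ACACDB ⇒ B·A·B·A·AC·D
    A ↦ B
    B ↦ D
    C ↦ A
    D ↦ AC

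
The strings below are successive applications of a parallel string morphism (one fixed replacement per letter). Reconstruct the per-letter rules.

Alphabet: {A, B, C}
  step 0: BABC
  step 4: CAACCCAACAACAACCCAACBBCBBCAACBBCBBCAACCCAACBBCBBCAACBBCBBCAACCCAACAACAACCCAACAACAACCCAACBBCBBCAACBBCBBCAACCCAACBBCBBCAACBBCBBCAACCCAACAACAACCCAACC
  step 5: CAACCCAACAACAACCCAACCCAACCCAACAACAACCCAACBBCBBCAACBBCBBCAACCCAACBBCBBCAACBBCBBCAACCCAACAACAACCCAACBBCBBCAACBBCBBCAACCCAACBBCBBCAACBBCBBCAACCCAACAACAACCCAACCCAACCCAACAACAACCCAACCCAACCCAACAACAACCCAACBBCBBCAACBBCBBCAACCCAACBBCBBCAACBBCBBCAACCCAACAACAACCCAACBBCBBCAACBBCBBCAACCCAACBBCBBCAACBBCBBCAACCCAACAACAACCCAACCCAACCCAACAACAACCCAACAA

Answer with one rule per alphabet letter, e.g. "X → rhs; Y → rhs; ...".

A->C, B->CBB, C->CAA

  step 4 ⇒ step 5: CAACCCAACAACAACCCAACBBCBBCAACBBCBBCAACCCAACBBCBBCAACBBCBBCAACCCAACAACAACCCAACAACAACCCAACBBCBBCAACBBCBBCAACCCAACBBCBBCAACBBCBBCAACCCAACAACAACCCAACC ⇒ CAA·C·C·CAA·CAA·CAA·C·C·CAA·C·C·CAA·C·C·CAA·CAA·CAA·C·C·CAA·CBB·CBB·CAA·CBB·CBB·CAA·C·C·CAA·CBB·CBB·CAA·CBB·CBB·CAA·C·C·CAA·CAA·CAA·C·C·CAA·CBB·CBB·CAA·CBB·CBB·CAA·C·C·CAA·CBB·CBB·CAA·CBB·CBB·CAA·C·C·CAA·CAA·CAA·C·C·CAA·C·C·CAA·C·C·CAA·CAA·CAA·C·C·CAA·C·C·CAA·C·C·CAA·CAA·CAA·C·C·CAA·CBB·CBB·CAA·CBB·CBB·CAA·C·C·CAA·CBB·CBB·CAA·CBB·CBB·CAA·C·C·CAA·CAA·CAA·C·C·CAA·CBB·CBB·CAA·CBB·CBB·CAA·C·C·CAA·CBB·CBB·CAA·CBB·CBB·CAA·C·C·CAA·CAA·CAA·C·C·CAA·C·C·CAA·C·C·CAA·CAA·CAA·C·C·CAA·CAA
    A ↦ C
    B ↦ CBB
    C ↦ CAA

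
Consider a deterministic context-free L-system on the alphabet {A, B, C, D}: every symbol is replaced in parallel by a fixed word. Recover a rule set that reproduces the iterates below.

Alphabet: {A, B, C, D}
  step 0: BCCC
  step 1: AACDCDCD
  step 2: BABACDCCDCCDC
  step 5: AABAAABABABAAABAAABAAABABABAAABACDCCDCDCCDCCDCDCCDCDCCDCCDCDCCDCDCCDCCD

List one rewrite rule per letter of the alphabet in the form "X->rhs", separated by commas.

  step 1 ⇒ step 2: AACDCDCD ⇒ BA·BA·CD·C·CD·C·CD·C
    A ↦ BA
    C ↦ CD
    D ↦ C
  step 0 ⇒ step 1: BCCC ⇒ AA·CD·CD·CD
    B ↦ AA

A->BA, B->AA, C->CD, D->C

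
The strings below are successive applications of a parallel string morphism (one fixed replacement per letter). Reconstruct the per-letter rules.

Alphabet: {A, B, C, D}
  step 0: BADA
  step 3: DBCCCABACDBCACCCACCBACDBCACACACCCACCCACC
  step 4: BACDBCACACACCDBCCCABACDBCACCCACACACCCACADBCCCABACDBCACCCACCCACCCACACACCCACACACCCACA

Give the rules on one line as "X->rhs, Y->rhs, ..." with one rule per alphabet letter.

A->CC, B->DB, C->CA, D->BAC

  step 3 ⇒ step 4: DBCCCABACDBCACCCACCBACDBCACACACCCACCCACC ⇒ BAC·DB·CA·CA·CA·CC·DB·CC·CA·BAC·DB·CA·CC·CA·CA·CA·CC·CA·CA·DB·CC·CA·BAC·DB·CA·CC·CA·CC·CA·CC·CA·CA·CA·CC·CA·CA·CA·CC·CA·CA
    A ↦ CC
    B ↦ DB
    C ↦ CA
    D ↦ BAC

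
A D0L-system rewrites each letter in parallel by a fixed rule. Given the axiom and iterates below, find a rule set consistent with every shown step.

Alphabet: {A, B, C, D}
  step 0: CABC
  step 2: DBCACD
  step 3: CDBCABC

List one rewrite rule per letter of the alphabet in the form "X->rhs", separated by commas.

A->CA, B->D, C->B, D->C

  step 2 ⇒ step 3: DBCACD ⇒ C·D·B·CA·B·C
    A ↦ CA
    B ↦ D
    C ↦ B
    D ↦ C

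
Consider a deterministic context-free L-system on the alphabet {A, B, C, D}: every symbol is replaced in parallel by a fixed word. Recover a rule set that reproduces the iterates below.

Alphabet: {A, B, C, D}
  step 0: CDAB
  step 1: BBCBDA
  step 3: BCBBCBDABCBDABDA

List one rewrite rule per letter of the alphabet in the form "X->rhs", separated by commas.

  step 0 ⇒ step 1: CDAB ⇒ B·BC·B·DA
    A ↦ B
    B ↦ DA
    C ↦ B
    D ↦ BC

A->B, B->DA, C->B, D->BC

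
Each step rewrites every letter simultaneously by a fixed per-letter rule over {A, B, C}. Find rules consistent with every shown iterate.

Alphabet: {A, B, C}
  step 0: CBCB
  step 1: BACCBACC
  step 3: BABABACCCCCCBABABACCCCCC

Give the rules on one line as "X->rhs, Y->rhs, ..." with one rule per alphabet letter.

  step 0 ⇒ step 1: CBCB ⇒ BA·CC·BA·CC
    B ↦ CC
    C ↦ BA
    A ↦ C  (constrained at step 1)

A->C, B->CC, C->BA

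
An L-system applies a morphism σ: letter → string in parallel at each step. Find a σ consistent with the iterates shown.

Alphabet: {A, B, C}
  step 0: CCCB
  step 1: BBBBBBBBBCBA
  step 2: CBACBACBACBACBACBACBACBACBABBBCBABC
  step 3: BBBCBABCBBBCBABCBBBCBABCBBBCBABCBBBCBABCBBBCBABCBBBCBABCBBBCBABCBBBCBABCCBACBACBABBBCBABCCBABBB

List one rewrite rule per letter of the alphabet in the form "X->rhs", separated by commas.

A->BC, B->CBA, C->BBB

  step 2 ⇒ step 3: CBACBACBACBACBACBACBACBACBABBBCBABC ⇒ BBB·CBA·BC·BBB·CBA·BC·BBB·CBA·BC·BBB·CBA·BC·BBB·CBA·BC·BBB·CBA·BC·BBB·CBA·BC·BBB·CBA·BC·BBB·CBA·BC·CBA·CBA·CBA·BBB·CBA·BC·CBA·BBB
    A ↦ BC
    B ↦ CBA
    C ↦ BBB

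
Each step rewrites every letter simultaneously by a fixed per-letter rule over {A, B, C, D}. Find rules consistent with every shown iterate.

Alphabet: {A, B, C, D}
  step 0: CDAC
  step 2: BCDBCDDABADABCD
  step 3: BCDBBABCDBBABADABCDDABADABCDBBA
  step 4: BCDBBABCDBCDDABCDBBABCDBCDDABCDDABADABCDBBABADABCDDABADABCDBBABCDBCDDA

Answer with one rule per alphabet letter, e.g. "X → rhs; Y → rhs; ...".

A->DA, B->BCD, C->B, D->BA

  step 3 ⇒ step 4: BCDBBABCDBBABADABCDDABADABCDBBA ⇒ BCD·B·BA·BCD·BCD·DA·BCD·B·BA·BCD·BCD·DA·BCD·DA·BA·DA·BCD·B·BA·BA·DA·BCD·DA·BA·DA·BCD·B·BA·BCD·BCD·DA
    A ↦ DA
    B ↦ BCD
    C ↦ B
    D ↦ BA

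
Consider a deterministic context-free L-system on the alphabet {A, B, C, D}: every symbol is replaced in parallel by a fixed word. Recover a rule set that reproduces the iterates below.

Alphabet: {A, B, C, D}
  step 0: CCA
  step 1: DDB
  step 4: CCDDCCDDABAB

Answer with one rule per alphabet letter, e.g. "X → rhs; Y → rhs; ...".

  step 0 ⇒ step 1: CCA ⇒ D·D·B
    A ↦ B
    C ↦ D
    B ↦ CC  (constrained at step 1)
    D ↦ AB  (constrained at step 1)

A->B, B->CC, C->D, D->AB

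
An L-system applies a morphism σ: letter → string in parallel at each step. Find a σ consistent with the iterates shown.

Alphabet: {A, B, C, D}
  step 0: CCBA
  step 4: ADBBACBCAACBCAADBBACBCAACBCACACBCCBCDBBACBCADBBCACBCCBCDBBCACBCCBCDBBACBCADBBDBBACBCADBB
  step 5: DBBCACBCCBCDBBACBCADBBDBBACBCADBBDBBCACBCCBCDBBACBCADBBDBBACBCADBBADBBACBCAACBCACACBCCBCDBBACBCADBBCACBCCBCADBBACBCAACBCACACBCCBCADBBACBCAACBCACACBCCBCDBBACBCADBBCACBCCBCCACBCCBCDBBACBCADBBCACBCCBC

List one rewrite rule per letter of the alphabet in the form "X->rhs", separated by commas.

  step 4 ⇒ step 5: ADBBACBCAACBCAADBBACBCAACBCACACBCCBCDBBACBCADBBCACBCCBCDBBCACBCCBCDBBACBCADBBDBBACBCADBB ⇒ DBB·CA·CBC·CBC·DBB·A·CBC·A·DBB·DBB·A·CBC·A·DBB·DBB·CA·CBC·CBC·DBB·A·CBC·A·DBB·DBB·A·CBC·A·DBB·A·DBB·A·CBC·A·A·CBC·A·CA·CBC·CBC·DBB·A·CBC·A·DBB·CA·CBC·CBC·A·DBB·A·CBC·A·A·CBC·A·CA·CBC·CBC·A·DBB·A·CBC·A·A·CBC·A·CA·CBC·CBC·DBB·A·CBC·A·DBB·CA·CBC·CBC·CA·CBC·CBC·DBB·A·CBC·A·DBB·CA·CBC·CBC
    A ↦ DBB
    B ↦ CBC
    C ↦ A
    D ↦ CA

A->DBB, B->CBC, C->A, D->CA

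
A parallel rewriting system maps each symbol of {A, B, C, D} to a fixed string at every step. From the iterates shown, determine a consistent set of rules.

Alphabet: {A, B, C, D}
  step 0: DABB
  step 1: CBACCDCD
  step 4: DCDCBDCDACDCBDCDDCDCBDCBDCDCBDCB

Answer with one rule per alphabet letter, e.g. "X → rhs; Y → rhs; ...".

  step 0 ⇒ step 1: DABB ⇒ CB·AC·CD·CD
    A ↦ AC
    B ↦ CD
    D ↦ CB
    C ↦ D  (constrained at step 1)

A->AC, B->CD, C->D, D->CB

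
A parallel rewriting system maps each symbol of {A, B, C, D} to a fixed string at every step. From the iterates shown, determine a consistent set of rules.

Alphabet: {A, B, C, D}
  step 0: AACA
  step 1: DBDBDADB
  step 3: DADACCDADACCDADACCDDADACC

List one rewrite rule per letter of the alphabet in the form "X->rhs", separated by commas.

  step 0 ⇒ step 1: AACA ⇒ DB·DB·DA·DB
    A ↦ DB
    C ↦ DA
    B ↦ D  (constrained at step 1)
    D ↦ CC  (constrained at step 1)

A->DB, B->D, C->DA, D->CC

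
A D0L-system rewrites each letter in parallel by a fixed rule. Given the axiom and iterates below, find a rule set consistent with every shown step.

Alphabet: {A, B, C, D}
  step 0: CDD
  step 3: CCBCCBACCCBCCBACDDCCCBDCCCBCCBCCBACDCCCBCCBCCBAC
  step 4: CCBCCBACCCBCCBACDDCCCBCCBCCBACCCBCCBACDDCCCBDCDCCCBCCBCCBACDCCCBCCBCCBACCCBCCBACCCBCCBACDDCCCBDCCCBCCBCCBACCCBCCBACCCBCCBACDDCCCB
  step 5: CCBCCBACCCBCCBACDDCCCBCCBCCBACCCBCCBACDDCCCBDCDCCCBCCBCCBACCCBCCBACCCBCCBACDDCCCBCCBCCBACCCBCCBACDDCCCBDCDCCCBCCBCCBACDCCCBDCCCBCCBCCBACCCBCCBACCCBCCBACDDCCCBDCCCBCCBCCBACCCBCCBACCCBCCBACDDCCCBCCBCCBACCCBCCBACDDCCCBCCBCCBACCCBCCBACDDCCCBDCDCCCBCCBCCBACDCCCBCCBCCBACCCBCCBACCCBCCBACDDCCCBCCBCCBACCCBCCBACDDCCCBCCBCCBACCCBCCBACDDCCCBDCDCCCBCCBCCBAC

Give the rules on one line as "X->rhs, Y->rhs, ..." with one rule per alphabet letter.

  step 4 ⇒ step 5: CCBCCBACCCBCCBACDDCCCBCCBCCBACCCBCCBACDDCCCBDCDCCCBCCBCCBACDCCCBCCBCCBACCCBCCBACCCBCCBACDDCCCBDCCCBCCBCCBACCCBCCBACCCBCCBACDDCCCB ⇒ CCB·CCB·AC·CCB·CCB·AC·DDC·CCB·CCB·CCB·AC·CCB·CCB·AC·DDC·CCB·DC·DC·CCB·CCB·CCB·AC·CCB·CCB·AC·CCB·CCB·AC·DDC·CCB·CCB·CCB·AC·CCB·CCB·AC·DDC·CCB·DC·DC·CCB·CCB·CCB·AC·DC·CCB·DC·CCB·CCB·CCB·AC·CCB·CCB·AC·CCB·CCB·AC·DDC·CCB·DC·CCB·CCB·CCB·AC·CCB·CCB·AC·CCB·CCB·AC·DDC·CCB·CCB·CCB·AC·CCB·CCB·AC·DDC·CCB·CCB·CCB·AC·CCB·CCB·AC·DDC·CCB·DC·DC·CCB·CCB·CCB·AC·DC·CCB·CCB·CCB·AC·CCB·CCB·AC·CCB·CCB·AC·DDC·CCB·CCB·CCB·AC·CCB·CCB·AC·DDC·CCB·CCB·CCB·AC·CCB·CCB·AC·DDC·CCB·DC·DC·CCB·CCB·CCB·AC
    A ↦ DDC
    B ↦ AC
    C ↦ CCB
    D ↦ DC

A->DDC, B->AC, C->CCB, D->DC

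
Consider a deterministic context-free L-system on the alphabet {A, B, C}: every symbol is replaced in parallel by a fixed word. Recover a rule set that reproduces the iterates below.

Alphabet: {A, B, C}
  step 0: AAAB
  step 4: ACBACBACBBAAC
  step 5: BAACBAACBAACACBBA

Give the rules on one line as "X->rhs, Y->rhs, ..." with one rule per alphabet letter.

  step 4 ⇒ step 5: ACBACBACBBAAC ⇒ B·A·AC·B·A·AC·B·A·AC·AC·B·B·A
    A ↦ B
    B ↦ AC
    C ↦ A

A->B, B->AC, C->A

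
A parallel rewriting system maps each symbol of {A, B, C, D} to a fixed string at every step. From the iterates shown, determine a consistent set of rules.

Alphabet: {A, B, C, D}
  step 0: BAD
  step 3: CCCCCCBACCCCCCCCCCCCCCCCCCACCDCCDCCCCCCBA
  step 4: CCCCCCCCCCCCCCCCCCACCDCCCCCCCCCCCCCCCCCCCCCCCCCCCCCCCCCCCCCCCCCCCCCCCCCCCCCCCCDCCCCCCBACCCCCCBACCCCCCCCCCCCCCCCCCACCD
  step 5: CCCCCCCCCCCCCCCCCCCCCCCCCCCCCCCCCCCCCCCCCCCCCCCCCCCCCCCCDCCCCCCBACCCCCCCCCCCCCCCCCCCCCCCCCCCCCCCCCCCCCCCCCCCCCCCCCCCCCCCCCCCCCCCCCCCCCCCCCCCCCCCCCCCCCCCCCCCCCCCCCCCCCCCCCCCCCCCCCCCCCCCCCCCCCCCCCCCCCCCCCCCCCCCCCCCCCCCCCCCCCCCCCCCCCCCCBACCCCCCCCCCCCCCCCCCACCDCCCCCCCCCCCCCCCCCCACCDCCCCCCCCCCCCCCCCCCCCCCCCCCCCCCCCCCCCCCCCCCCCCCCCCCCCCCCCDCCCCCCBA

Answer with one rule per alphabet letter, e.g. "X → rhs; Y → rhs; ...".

A->CCD, B->A, C->CCC, D->BA

  step 4 ⇒ step 5: CCCCCCCCCCCCCCCCCCACCDCCCCCCCCCCCCCCCCCCCCCCCCCCCCCCCCCCCCCCCCCCCCCCCCCCCCCCCCDCCCCCCBACCCCCCBACCCCCCCCCCCCCCCCCCACCD ⇒ CCC·CCC·CCC·CCC·CCC·CCC·CCC·CCC·CCC·CCC·CCC·CCC·CCC·CCC·CCC·CCC·CCC·CCC·CCD·CCC·CCC·BA·CCC·CCC·CCC·CCC·CCC·CCC·CCC·CCC·CCC·CCC·CCC·CCC·CCC·CCC·CCC·CCC·CCC·CCC·CCC·CCC·CCC·CCC·CCC·CCC·CCC·CCC·CCC·CCC·CCC·CCC·CCC·CCC·CCC·CCC·CCC·CCC·CCC·CCC·CCC·CCC·CCC·CCC·CCC·CCC·CCC·CCC·CCC·CCC·CCC·CCC·CCC·CCC·CCC·CCC·CCC·CCC·BA·CCC·CCC·CCC·CCC·CCC·CCC·A·CCD·CCC·CCC·CCC·CCC·CCC·CCC·A·CCD·CCC·CCC·CCC·CCC·CCC·CCC·CCC·CCC·CCC·CCC·CCC·CCC·CCC·CCC·CCC·CCC·CCC·CCC·CCD·CCC·CCC·BA
    A ↦ CCD
    B ↦ A
    C ↦ CCC
    D ↦ BA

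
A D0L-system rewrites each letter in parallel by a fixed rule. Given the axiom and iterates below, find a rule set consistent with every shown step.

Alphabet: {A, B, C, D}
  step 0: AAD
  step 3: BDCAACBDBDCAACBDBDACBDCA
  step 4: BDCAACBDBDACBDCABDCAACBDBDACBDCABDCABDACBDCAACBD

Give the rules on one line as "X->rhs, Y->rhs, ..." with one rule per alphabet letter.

  step 3 ⇒ step 4: BDCAACBDBDCAACBDBDACBDCA ⇒ BD·CA·AC·BD·BD·AC·BD·CA·BD·CA·AC·BD·BD·AC·BD·CA·BD·CA·BD·AC·BD·CA·AC·BD
    A ↦ BD
    B ↦ BD
    C ↦ AC
    D ↦ CA

A->BD, B->BD, C->AC, D->CA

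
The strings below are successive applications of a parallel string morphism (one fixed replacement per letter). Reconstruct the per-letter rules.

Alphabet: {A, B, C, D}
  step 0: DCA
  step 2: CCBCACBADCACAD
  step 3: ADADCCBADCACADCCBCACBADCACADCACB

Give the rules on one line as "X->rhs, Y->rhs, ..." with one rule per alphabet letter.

  step 2 ⇒ step 3: CCBCACBADCACAD ⇒ AD·AD·CCB·AD·CAC·AD·CCB·CAC·B·AD·CAC·AD·CAC·B
    A ↦ CAC
    B ↦ CCB
    C ↦ AD
    D ↦ B

A->CAC, B->CCB, C->AD, D->B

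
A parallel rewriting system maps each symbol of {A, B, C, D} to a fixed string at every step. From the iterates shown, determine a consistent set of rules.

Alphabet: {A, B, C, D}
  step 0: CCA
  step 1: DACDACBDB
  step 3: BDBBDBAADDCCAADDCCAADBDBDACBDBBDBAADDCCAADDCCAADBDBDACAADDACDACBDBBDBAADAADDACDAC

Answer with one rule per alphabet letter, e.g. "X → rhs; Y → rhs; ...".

  step 0 ⇒ step 1: CCA ⇒ DAC·DAC·BDB
    A ↦ BDB
    C ↦ DAC
    B ↦ DCC  (constrained at step 1)
    D ↦ AAD  (constrained at step 1)

A->BDB, B->DCC, C->DAC, D->AAD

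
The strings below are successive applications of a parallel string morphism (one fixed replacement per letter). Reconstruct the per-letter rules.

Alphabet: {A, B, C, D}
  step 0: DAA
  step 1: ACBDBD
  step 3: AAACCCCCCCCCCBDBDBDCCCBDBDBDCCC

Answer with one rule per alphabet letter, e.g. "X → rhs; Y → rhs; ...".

  step 0 ⇒ step 1: DAA ⇒ AC·BD·BD
    A ↦ BD
    D ↦ AC
    B ↦ AA  (constrained at step 1)
    C ↦ CCC  (constrained at step 1)

A->BD, B->AA, C->CCC, D->AC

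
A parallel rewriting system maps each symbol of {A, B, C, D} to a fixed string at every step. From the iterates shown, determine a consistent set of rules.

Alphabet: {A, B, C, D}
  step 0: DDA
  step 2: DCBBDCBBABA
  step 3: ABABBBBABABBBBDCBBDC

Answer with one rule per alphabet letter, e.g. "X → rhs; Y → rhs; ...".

A->DC, B->BB, C->A, D->AB

  step 2 ⇒ step 3: DCBBDCBBABA ⇒ AB·A·BB·BB·AB·A·BB·BB·DC·BB·DC
    A ↦ DC
    B ↦ BB
    C ↦ A
    D ↦ AB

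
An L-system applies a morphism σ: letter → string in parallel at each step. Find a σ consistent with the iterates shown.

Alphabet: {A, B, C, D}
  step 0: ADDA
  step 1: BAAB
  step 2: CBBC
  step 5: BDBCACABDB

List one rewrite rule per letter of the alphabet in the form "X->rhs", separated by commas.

A->B, B->C, C->BD, D->A

  step 1 ⇒ step 2: BAAB ⇒ C·B·B·C
    A ↦ B
    B ↦ C
    C ↦ BD  (constrained at step 2)
  step 0 ⇒ step 1: ADDA ⇒ B·A·A·B
    D ↦ A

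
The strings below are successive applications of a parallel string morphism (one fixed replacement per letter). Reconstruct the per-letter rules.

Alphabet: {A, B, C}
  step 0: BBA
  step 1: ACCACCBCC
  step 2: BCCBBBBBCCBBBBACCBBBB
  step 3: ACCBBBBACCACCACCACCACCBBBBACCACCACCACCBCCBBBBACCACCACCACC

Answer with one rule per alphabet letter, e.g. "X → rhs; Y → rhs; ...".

A->BCC, B->ACC, C->BB

  step 2 ⇒ step 3: BCCBBBBBCCBBBBACCBBBB ⇒ ACC·BB·BB·ACC·ACC·ACC·ACC·ACC·BB·BB·ACC·ACC·ACC·ACC·BCC·BB·BB·ACC·ACC·ACC·ACC
    A ↦ BCC
    B ↦ ACC
    C ↦ BB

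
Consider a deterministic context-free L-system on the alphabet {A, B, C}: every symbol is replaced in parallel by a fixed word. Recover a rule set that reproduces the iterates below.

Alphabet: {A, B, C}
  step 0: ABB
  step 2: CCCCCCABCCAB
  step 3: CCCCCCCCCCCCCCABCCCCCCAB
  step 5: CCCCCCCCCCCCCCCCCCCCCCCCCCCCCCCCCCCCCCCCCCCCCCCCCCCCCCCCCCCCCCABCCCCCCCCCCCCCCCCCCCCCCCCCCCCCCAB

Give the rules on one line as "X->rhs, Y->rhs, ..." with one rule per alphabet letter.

A->CC, B->AB, C->CC

  step 2 ⇒ step 3: CCCCCCABCCAB ⇒ CC·CC·CC·CC·CC·CC·CC·AB·CC·CC·CC·AB
    A ↦ CC
    B ↦ AB
    C ↦ CC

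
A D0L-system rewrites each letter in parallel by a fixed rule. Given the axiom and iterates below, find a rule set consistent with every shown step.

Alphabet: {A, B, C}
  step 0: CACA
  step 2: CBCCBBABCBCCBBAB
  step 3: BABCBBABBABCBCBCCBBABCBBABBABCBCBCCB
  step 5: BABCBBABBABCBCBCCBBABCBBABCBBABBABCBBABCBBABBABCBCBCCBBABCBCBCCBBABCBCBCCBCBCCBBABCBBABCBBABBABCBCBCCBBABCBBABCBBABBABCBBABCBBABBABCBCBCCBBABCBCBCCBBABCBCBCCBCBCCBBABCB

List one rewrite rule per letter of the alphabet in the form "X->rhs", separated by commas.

  step 2 ⇒ step 3: CBCCBBABCBCCBBAB ⇒ BAB·CB·BAB·BAB·CB·CB·C·CB·BAB·CB·BAB·BAB·CB·CB·C·CB
    A ↦ C
    B ↦ CB
    C ↦ BAB

A->C, B->CB, C->BAB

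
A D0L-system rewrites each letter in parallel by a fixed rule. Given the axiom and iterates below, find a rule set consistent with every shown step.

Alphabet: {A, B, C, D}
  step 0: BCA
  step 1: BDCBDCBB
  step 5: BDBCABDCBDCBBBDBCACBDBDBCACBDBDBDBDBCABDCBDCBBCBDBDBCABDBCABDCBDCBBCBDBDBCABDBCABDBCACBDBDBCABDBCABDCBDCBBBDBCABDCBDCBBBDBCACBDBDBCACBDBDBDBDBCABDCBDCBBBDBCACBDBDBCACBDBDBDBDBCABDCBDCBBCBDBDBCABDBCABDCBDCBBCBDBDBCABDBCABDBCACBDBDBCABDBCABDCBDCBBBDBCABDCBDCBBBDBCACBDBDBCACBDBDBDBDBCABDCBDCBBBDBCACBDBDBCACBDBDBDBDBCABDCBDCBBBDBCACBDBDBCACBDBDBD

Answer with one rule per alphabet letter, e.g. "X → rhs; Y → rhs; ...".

  step 0 ⇒ step 1: BCA ⇒ BD·CBD·CBB
    A ↦ CBB
    B ↦ BD
    C ↦ CBD
    D ↦ BCA  (constrained at step 1)

A->CBB, B->BD, C->CBD, D->BCA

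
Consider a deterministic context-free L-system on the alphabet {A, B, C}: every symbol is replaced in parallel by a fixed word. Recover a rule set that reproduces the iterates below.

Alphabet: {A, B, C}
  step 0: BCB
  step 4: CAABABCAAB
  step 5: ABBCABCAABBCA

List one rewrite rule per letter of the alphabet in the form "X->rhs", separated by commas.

A->B, B->CA, C->A

  step 4 ⇒ step 5: CAABABCAAB ⇒ A·B·B·CA·B·CA·A·B·B·CA
    A ↦ B
    B ↦ CA
    C ↦ A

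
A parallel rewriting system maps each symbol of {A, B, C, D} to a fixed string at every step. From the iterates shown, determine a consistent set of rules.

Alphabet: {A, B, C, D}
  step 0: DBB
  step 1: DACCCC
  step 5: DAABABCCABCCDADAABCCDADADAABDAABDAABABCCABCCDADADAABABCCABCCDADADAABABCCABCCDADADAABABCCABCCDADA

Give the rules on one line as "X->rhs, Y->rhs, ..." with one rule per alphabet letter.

A->AB, B->CC, C->DA, D->DA

  step 0 ⇒ step 1: DBB ⇒ DA·CC·CC
    B ↦ CC
    D ↦ DA
    A ↦ AB  (constrained at step 1)
    C ↦ DA  (constrained at step 1)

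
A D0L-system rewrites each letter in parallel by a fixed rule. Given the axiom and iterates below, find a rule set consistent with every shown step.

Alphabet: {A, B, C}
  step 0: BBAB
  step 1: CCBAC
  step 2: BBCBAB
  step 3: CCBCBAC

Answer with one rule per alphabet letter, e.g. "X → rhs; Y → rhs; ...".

A->BA, B->C, C->B

  step 2 ⇒ step 3: BBCBAB ⇒ C·C·B·C·BA·C
    A ↦ BA
    B ↦ C
    C ↦ B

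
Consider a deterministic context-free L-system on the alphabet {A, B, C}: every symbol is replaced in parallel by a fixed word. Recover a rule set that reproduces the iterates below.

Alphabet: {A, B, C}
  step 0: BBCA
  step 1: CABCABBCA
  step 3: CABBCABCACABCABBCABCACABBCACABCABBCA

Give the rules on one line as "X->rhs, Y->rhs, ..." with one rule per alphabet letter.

A->CA, B->CAB, C->B

  step 0 ⇒ step 1: BBCA ⇒ CAB·CAB·B·CA
    A ↦ CA
    B ↦ CAB
    C ↦ B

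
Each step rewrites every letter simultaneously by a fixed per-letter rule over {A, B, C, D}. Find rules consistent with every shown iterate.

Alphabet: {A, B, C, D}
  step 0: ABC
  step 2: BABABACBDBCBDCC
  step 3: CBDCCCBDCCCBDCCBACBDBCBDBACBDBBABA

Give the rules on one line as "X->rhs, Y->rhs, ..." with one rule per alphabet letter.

  step 2 ⇒ step 3: BABABACBDBCBDCC ⇒ CBD·CC·CBD·CC·CBD·CC·BA·CBD·B·CBD·BA·CBD·B·BA·BA
    A ↦ CC
    B ↦ CBD
    C ↦ BA
    D ↦ B

A->CC, B->CBD, C->BA, D->B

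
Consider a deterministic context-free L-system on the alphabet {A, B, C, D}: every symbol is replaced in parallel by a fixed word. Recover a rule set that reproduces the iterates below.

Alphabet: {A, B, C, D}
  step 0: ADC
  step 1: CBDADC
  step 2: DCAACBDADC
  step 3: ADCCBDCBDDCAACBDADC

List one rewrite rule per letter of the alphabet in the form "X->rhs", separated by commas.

A->CBD, B->A, C->DC, D->A

  step 2 ⇒ step 3: DCAACBDADC ⇒ A·DC·CBD·CBD·DC·A·A·CBD·A·DC
    A ↦ CBD
    B ↦ A
    C ↦ DC
    D ↦ A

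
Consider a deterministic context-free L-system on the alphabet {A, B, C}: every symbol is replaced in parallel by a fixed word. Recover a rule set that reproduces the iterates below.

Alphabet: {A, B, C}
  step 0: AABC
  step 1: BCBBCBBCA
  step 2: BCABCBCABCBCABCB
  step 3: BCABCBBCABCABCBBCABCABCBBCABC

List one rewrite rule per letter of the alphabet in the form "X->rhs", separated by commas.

  step 2 ⇒ step 3: BCABCBCABCBCABCB ⇒ BC·A·BCB·BC·A·BC·A·BCB·BC·A·BC·A·BCB·BC·A·BC
    A ↦ BCB
    B ↦ BC
    C ↦ A

A->BCB, B->BC, C->A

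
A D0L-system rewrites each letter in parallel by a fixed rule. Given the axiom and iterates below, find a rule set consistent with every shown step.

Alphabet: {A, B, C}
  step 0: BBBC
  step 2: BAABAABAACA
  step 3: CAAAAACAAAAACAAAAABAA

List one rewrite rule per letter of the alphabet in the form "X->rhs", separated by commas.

  step 2 ⇒ step 3: BAABAABAACA ⇒ CA·AA·AA·CA·AA·AA·CA·AA·AA·B·AA
    A ↦ AA
    B ↦ CA
    C ↦ B

A->AA, B->CA, C->B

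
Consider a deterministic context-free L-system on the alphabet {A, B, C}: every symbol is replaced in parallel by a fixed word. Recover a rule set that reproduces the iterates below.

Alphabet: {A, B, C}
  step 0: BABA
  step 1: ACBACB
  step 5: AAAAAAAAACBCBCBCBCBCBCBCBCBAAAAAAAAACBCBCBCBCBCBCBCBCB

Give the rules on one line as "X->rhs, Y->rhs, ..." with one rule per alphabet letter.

A->CB, B->A, C->AA

  step 0 ⇒ step 1: BABA ⇒ A·CB·A·CB
    A ↦ CB
    B ↦ A
    C ↦ AA  (constrained at step 1)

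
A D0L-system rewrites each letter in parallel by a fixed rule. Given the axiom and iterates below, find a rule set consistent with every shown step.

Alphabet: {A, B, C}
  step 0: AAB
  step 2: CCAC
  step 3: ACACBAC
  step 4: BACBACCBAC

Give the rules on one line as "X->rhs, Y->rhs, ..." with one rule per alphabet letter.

A->B, B->C, C->AC

  step 3 ⇒ step 4: ACACBAC ⇒ B·AC·B·AC·C·B·AC
    A ↦ B
    B ↦ C
    C ↦ AC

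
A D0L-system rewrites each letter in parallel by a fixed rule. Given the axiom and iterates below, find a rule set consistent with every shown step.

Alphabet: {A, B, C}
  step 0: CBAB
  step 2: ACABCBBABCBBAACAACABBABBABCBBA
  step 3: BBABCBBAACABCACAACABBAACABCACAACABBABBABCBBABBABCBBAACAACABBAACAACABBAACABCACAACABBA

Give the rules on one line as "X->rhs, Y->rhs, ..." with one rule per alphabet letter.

A->BBA, B->ACA, C->BC

  step 2 ⇒ step 3: ACABCBBABCBBAACAACABBABBABCBBA ⇒ BBA·BC·BBA·ACA·BC·ACA·ACA·BBA·ACA·BC·ACA·ACA·BBA·BBA·BC·BBA·BBA·BC·BBA·ACA·ACA·BBA·ACA·ACA·BBA·ACA·BC·ACA·ACA·BBA
    A ↦ BBA
    B ↦ ACA
    C ↦ BC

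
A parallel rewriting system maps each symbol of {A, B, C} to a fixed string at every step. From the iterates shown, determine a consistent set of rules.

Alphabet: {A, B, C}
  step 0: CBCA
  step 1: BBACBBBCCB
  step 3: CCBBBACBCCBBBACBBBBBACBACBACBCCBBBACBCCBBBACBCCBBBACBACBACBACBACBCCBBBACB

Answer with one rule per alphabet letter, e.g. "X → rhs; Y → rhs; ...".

A->CCB, B->ACB, C->BB

  step 0 ⇒ step 1: CBCA ⇒ BB·ACB·BB·CCB
    A ↦ CCB
    B ↦ ACB
    C ↦ BB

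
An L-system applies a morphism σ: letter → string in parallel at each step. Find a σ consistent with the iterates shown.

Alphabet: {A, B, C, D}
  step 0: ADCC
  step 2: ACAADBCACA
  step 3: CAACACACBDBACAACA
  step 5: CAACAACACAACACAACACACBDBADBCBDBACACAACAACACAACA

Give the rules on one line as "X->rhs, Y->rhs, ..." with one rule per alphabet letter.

A->CA, B->DB, C->A, D->CB

  step 2 ⇒ step 3: ACAADBCACA ⇒ CA·A·CA·CA·CB·DB·A·CA·A·CA
    A ↦ CA
    B ↦ DB
    C ↦ A
    D ↦ CB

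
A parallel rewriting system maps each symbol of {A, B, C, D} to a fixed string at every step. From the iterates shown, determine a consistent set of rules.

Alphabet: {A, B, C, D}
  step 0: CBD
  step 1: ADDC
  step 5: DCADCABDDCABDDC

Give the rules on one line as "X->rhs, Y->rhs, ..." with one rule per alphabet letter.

  step 0 ⇒ step 1: CBD ⇒ A·D·DC
    B ↦ D
    C ↦ A
    D ↦ DC
    A ↦ B  (constrained at step 1)

A->B, B->D, C->A, D->DC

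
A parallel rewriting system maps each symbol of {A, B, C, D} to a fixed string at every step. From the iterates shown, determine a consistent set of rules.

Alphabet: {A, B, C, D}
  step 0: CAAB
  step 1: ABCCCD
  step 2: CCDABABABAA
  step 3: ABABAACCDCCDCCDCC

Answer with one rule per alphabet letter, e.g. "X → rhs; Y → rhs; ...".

A->C, B->CD, C->AB, D->AA

  step 2 ⇒ step 3: CCDABABABAA ⇒ AB·AB·AA·C·CD·C·CD·C·CD·C·C
    A ↦ C
    B ↦ CD
    C ↦ AB
    D ↦ AA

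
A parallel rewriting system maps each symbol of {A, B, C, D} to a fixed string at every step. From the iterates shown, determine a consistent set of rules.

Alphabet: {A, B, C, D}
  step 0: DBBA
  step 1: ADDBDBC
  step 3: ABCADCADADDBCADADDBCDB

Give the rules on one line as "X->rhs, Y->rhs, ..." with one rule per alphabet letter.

  step 0 ⇒ step 1: DBBA ⇒ AD·DB·DB·C
    A ↦ C
    B ↦ DB
    D ↦ AD
    C ↦ AB  (constrained at step 1)

A->C, B->DB, C->AB, D->AD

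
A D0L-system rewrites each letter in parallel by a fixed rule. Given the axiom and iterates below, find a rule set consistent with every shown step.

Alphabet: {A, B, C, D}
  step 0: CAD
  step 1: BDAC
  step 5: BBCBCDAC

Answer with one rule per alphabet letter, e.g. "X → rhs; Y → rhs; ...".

A->DA, B->C, C->B, D->C

  step 0 ⇒ step 1: CAD ⇒ B·DA·C
    A ↦ DA
    C ↦ B
    D ↦ C
    B ↦ C  (constrained at step 1)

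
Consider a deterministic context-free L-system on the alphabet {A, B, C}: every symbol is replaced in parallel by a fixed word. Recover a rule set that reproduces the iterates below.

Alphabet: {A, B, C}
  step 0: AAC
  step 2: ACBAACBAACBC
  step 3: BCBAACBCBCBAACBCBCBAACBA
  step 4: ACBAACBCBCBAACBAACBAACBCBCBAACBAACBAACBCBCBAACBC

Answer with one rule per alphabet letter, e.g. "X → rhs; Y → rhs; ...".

A->BC, B->AC, C->BA

  step 3 ⇒ step 4: BCBAACBCBCBAACBCBCBAACBA ⇒ AC·BA·AC·BC·BC·BA·AC·BA·AC·BA·AC·BC·BC·BA·AC·BA·AC·BA·AC·BC·BC·BA·AC·BC
    A ↦ BC
    B ↦ AC
    C ↦ BA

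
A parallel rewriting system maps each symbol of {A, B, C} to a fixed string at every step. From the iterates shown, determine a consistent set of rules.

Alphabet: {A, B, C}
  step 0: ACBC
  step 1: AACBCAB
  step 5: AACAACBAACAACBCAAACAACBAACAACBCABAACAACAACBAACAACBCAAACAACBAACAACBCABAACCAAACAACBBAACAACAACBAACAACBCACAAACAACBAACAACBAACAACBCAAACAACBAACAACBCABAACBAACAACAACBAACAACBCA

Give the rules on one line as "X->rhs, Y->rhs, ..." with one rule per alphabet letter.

A->AAC, B->CA, C->B

  step 0 ⇒ step 1: ACBC ⇒ AAC·B·CA·B
    A ↦ AAC
    B ↦ CA
    C ↦ B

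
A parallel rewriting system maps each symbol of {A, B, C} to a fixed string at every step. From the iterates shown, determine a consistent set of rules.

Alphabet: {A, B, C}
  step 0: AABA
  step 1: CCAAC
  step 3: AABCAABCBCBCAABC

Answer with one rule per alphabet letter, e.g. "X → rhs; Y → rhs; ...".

A->C, B->AA, C->BC

  step 0 ⇒ step 1: AABA ⇒ C·C·AA·C
    A ↦ C
    B ↦ AA
    C ↦ BC  (constrained at step 1)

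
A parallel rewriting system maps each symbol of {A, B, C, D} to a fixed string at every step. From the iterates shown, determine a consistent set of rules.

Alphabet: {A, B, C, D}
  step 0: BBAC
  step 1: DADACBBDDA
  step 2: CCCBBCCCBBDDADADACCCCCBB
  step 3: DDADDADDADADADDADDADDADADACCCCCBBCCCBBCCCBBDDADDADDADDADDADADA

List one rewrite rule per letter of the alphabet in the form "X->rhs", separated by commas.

A->CBB, B->DA, C->DDA, D->CC

  step 2 ⇒ step 3: CCCBBCCCBBDDADADACCCCCBB ⇒ DDA·DDA·DDA·DA·DA·DDA·DDA·DDA·DA·DA·CC·CC·CBB·CC·CBB·CC·CBB·DDA·DDA·DDA·DDA·DDA·DA·DA
    A ↦ CBB
    B ↦ DA
    C ↦ DDA
    D ↦ CC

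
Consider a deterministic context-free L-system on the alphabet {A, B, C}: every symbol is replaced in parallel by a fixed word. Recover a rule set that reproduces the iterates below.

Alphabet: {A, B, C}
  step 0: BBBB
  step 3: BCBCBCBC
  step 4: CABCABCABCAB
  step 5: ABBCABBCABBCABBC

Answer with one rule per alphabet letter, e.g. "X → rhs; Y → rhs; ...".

  step 4 ⇒ step 5: CABCABCABCAB ⇒ AB·B·C·AB·B·C·AB·B·C·AB·B·C
    A ↦ B
    B ↦ C
    C ↦ AB

A->B, B->C, C->AB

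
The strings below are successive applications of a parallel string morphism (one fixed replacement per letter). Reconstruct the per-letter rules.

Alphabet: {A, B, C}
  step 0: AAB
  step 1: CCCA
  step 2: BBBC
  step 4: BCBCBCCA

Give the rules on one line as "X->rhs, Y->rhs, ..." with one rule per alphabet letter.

A->C, B->CA, C->B

  step 1 ⇒ step 2: CCCA ⇒ B·B·B·C
    A ↦ C
    C ↦ B
  step 0 ⇒ step 1: AAB ⇒ C·C·CA
    B ↦ CA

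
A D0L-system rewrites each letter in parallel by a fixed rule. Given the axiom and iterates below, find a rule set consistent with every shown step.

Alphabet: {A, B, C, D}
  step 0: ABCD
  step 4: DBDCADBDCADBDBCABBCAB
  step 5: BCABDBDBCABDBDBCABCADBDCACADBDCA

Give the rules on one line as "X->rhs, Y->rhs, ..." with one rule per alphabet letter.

A->D, B->CA, C->DB, D->B

  step 4 ⇒ step 5: DBDCADBDCADBDBCABBCAB ⇒ B·CA·B·DB·D·B·CA·B·DB·D·B·CA·B·CA·DB·D·CA·CA·DB·D·CA
    A ↦ D
    B ↦ CA
    C ↦ DB
    D ↦ B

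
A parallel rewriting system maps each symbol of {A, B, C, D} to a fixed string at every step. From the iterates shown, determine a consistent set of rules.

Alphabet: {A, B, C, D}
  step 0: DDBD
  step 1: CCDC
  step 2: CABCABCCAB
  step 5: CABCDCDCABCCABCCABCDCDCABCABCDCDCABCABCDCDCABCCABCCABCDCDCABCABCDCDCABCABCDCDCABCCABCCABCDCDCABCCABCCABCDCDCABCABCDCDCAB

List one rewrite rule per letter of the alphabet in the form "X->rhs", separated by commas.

  step 1 ⇒ step 2: CCDC ⇒ CAB·CAB·C·CAB
    C ↦ CAB
    D ↦ C
    A ↦ CDC  (constrained at step 2)
  step 0 ⇒ step 1: DDBD ⇒ C·C·D·C
    B ↦ D

A->CDC, B->D, C->CAB, D->C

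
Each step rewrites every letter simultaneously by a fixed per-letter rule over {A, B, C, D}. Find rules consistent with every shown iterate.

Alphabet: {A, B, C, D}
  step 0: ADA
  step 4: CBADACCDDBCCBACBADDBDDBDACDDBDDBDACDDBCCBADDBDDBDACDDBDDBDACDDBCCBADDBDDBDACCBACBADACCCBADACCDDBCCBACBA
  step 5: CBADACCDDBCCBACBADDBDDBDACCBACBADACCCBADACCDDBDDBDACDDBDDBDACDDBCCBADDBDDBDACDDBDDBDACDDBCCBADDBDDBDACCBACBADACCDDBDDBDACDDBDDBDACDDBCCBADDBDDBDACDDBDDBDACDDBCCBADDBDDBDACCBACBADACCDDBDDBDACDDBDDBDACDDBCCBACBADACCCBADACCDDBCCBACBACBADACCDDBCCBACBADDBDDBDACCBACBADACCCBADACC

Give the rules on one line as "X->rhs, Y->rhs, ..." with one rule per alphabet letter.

  step 4 ⇒ step 5: CBADACCDDBCCBACBADDBDDBDACDDBDDBDACDDBCCBADDBDDBDACDDBDDBDACDDBCCBADDBDDBDACCBACBADACCCBADACCDDBCCBACBA ⇒ CBA·DAC·C·DDB·C·CBA·CBA·DDB·DDB·DAC·CBA·CBA·DAC·C·CBA·DAC·C·DDB·DDB·DAC·DDB·DDB·DAC·DDB·C·CBA·DDB·DDB·DAC·DDB·DDB·DAC·DDB·C·CBA·DDB·DDB·DAC·CBA·CBA·DAC·C·DDB·DDB·DAC·DDB·DDB·DAC·DDB·C·CBA·DDB·DDB·DAC·DDB·DDB·DAC·DDB·C·CBA·DDB·DDB·DAC·CBA·CBA·DAC·C·DDB·DDB·DAC·DDB·DDB·DAC·DDB·C·CBA·CBA·DAC·C·CBA·DAC·C·DDB·C·CBA·CBA·CBA·DAC·C·DDB·C·CBA·CBA·DDB·DDB·DAC·CBA·CBA·DAC·C·CBA·DAC·C
    A ↦ C
    B ↦ DAC
    C ↦ CBA
    D ↦ DDB

A->C, B->DAC, C->CBA, D->DDB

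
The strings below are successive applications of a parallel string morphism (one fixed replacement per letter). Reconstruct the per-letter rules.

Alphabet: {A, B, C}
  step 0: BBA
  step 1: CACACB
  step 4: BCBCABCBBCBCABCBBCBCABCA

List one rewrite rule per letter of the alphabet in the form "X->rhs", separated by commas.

A->CB, B->CA, C->B

  step 0 ⇒ step 1: BBA ⇒ CA·CA·CB
    A ↦ CB
    B ↦ CA
    C ↦ B  (constrained at step 1)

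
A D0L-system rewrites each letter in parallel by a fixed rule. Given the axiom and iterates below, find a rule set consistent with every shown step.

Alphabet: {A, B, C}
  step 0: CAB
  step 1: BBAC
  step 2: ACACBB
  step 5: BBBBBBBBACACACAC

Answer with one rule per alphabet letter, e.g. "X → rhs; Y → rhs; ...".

A->B, B->AC, C->B

  step 1 ⇒ step 2: BBAC ⇒ AC·AC·B·B
    A ↦ B
    B ↦ AC
    C ↦ B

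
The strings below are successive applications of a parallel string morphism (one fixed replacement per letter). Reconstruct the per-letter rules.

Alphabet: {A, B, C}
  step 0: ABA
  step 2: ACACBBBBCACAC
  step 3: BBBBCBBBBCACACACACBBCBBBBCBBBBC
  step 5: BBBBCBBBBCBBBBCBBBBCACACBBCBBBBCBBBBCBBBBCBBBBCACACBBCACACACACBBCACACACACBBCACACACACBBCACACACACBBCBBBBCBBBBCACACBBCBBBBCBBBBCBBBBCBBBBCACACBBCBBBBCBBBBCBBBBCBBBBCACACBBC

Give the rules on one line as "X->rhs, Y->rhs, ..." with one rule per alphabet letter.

  step 2 ⇒ step 3: ACACBBBBCACAC ⇒ BB·BBC·BB·BBC·AC·AC·AC·AC·BBC·BB·BBC·BB·BBC
    A ↦ BB
    B ↦ AC
    C ↦ BBC

A->BB, B->AC, C->BBC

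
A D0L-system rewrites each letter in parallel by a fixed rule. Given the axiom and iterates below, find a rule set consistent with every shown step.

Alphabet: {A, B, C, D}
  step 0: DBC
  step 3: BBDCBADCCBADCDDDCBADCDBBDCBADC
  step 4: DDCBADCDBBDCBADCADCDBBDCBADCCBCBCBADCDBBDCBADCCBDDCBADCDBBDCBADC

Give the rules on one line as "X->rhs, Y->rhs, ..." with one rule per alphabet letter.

A->BBD, B->D, C->ADC, D->CB

  step 3 ⇒ step 4: BBDCBADCCBADCDDDCBADCDBBDCBADC ⇒ D·D·CB·ADC·D·BBD·CB·ADC·ADC·D·BBD·CB·ADC·CB·CB·CB·ADC·D·BBD·CB·ADC·CB·D·D·CB·ADC·D·BBD·CB·ADC
    A ↦ BBD
    B ↦ D
    C ↦ ADC
    D ↦ CB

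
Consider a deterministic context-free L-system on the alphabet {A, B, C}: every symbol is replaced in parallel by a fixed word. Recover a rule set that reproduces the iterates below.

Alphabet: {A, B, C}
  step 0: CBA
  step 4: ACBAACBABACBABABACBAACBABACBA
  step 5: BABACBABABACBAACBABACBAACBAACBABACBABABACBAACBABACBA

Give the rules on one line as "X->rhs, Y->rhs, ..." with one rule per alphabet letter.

  step 4 ⇒ step 5: ACBAACBABACBABABACBAACBABACBA ⇒ BA·B·AC·BA·BA·B·AC·BA·AC·BA·B·AC·BA·AC·BA·AC·BA·B·AC·BA·BA·B·AC·BA·AC·BA·B·AC·BA
    A ↦ BA
    B ↦ AC
    C ↦ B

A->BA, B->AC, C->B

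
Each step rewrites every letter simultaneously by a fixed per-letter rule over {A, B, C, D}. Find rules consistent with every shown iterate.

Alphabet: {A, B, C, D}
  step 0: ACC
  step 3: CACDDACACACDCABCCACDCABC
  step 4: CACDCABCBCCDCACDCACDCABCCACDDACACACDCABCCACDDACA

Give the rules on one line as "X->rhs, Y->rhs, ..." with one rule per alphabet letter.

  step 3 ⇒ step 4: CACDDACACACDCABCCACDCABC ⇒ CA·CD·CA·BC·BC·CD·CA·CD·CA·CD·CA·BC·CA·CD·DA·CA·CA·CD·CA·BC·CA·CD·DA·CA
    A ↦ CD
    B ↦ DA
    C ↦ CA
    D ↦ BC

A->CD, B->DA, C->CA, D->BC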